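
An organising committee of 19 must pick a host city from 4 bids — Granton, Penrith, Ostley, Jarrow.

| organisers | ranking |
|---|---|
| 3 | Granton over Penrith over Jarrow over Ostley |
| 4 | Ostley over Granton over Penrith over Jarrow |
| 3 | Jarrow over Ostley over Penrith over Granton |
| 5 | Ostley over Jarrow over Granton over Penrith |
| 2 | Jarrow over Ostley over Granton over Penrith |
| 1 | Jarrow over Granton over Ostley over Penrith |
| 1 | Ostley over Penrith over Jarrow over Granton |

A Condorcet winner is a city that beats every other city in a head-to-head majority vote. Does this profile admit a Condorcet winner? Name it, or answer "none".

Check each pair by majority over 19 ballots:
Granton–Penrith: Granton 15–4.
Granton–Ostley: Ostley 15–4.
Granton vs Jarrow: Jarrow wins 12–7.
Penrith vs Ostley: Ostley, 16–3.
Penrith vs Jarrow: Jarrow wins 11–8.
Ostley vs Jarrow: Ostley wins 10–9.
Ostley wins every pairwise contest, so Ostley is the Condorcet winner.

Ostley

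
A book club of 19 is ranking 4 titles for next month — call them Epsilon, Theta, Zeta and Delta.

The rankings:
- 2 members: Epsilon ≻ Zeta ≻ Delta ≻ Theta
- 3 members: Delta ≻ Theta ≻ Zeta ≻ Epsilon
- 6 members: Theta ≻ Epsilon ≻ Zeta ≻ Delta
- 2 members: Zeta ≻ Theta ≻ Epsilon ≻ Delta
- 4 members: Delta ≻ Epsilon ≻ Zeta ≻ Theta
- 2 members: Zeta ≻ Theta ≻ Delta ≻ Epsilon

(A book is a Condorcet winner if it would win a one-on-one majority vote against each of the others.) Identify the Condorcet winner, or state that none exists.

Check each pair by majority over 19 ballots:
Epsilon vs Theta: Epsilon is ranked higher on 2+4 = 6 ballots, Theta on 13. Theta wins 13–6.
Epsilon vs Zeta: Epsilon preferred on 2+6+4 = 12 ballots; Epsilon wins 12–7.
Epsilon vs Delta: Epsilon preferred on 2+6+2 = 10 ballots; Epsilon wins 10–9.
Theta vs Zeta: 3+6 = 9 for Theta, 10 for Zeta — Zeta by 10–9.
Theta vs Delta: Theta preferred on 6+2+2 = 10 ballots; Theta wins 10–9.
Zeta vs Delta: 2+6+2+2 = 12 for Zeta, 7 for Delta — Zeta by 12–7.
Every book loses at least once (Epsilon loses to Theta; Theta loses to Zeta; Zeta loses to Epsilon; Delta loses to Epsilon). The majority relation contains the cycle Epsilon beats Zeta beats Theta beats Epsilon, so there is no Condorcet winner.

none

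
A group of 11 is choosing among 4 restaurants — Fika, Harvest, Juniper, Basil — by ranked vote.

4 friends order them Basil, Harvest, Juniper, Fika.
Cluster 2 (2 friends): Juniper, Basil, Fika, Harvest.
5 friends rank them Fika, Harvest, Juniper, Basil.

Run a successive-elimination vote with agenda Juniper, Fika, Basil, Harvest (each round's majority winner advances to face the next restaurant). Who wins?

Round 1: Juniper vs Fika — 6–5, Juniper advances.
Round 2: Juniper vs Basil — 7–4, Juniper advances.
Round 3: Juniper vs Harvest — 2–9, Harvest advances.
Harvest survives the agenda.

Harvest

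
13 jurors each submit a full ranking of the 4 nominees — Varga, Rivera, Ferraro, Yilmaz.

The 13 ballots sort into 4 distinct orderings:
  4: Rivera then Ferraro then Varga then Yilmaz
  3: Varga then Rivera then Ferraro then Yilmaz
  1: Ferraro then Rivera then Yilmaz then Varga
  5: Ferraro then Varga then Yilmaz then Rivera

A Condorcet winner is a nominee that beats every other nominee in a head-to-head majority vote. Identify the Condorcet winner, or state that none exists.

Check each pair by majority over 13 ballots:
Varga vs Rivera: 3+5 = 8 for Varga, 5 for Rivera — Varga by 8–5.
Varga vs Ferraro: 3 to 10, Ferraro.
Varga vs Yilmaz: 4+3+5 = 12 for Varga, 1 for Yilmaz — Varga by 12–1.
Rivera vs Ferraro: 7 to 6, Rivera.
Rivera vs Yilmaz: Rivera is ranked higher on 4+3+1 = 8 ballots, Yilmaz on 5. Rivera wins 8–5.
Ferraro vs Yilmaz: 4+3+1+5 = 13 for Ferraro, 0 for Yilmaz — Ferraro by 13–0.
Each nominee drops at least one matchup (Varga loses to Ferraro; Rivera loses to Varga; Ferraro loses to Rivera; Yilmaz loses to Varga); the cycle Varga > Rivera > Ferraro > Varga rules out a Condorcet winner.

none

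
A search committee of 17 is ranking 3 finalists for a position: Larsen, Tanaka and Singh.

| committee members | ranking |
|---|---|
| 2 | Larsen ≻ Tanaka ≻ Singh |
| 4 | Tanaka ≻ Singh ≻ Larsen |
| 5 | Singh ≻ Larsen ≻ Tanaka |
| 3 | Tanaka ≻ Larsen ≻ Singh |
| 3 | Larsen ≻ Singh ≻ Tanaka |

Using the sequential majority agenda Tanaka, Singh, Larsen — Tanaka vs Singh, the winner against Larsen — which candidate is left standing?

Round 1: Tanaka vs Singh — 9–8, Tanaka advances.
Round 2: Tanaka vs Larsen — 7–10, Larsen advances.
Larsen survives the agenda.

Larsen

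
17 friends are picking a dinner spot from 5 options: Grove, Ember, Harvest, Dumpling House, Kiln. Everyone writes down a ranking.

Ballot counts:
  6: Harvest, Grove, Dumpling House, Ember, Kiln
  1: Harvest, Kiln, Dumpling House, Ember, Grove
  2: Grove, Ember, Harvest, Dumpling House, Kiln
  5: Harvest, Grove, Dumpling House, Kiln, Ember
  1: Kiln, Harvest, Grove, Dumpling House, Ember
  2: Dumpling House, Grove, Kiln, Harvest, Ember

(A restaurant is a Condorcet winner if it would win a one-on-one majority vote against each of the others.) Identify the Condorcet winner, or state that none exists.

Harvest

Pairwise majorities:
Grove vs Ember: Grove preferred on 6+2+5+1+2 = 16 ballots; Grove wins 16–1.
Grove vs Harvest: Grove preferred on 2+2 = 4 ballots; Harvest wins 13–4.
Grove vs Dumpling House: Grove is ranked higher on 6+2+5+1 = 14 ballots, Dumpling House on 3. Grove wins 14–3.
Grove vs Kiln: 15 to 2, Grove.
Ember vs Harvest: Ember is ranked higher on 2 ballots, Harvest on 15. Harvest wins 15–2.
Ember vs Dumpling House: Ember preferred on 2 ballots; Dumpling House wins 15–2.
Ember vs Kiln: 8 to 9, Kiln.
Harvest vs Dumpling House: Harvest preferred on 6+1+2+5+1 = 15 ballots; Harvest wins 15–2.
Harvest vs Kiln: Harvest is ranked higher on 6+1+2+5 = 14 ballots, Kiln on 3. Harvest wins 14–3.
Dumpling House vs Kiln: 6+2+5+2 = 15 for Dumpling House, 2 for Kiln — Dumpling House by 15–2.
Harvest beats each of Grove, Ember, Dumpling House, Kiln — Harvest is the Condorcet winner.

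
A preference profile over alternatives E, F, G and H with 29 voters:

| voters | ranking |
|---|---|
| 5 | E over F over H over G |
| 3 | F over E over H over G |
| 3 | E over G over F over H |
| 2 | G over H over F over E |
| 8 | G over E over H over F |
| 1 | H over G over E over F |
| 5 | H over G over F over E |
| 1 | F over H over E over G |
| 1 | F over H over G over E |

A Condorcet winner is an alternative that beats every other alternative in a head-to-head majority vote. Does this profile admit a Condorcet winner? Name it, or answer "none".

Pairwise majorities:
E–F: E 17–12.
E–G: G 17–12.
E vs H: E wins 19–10.
F vs G: F preferred on 5+3+1+1 = 10 ballots; G wins 19–10.
F–H: H 16–13.
G vs H: 13 to 16, H.
Every alternative loses at least once (E loses to G; F loses to E; G loses to H; H loses to E). The majority relation contains the cycle E → H → G → E, so there is no Condorcet winner.

none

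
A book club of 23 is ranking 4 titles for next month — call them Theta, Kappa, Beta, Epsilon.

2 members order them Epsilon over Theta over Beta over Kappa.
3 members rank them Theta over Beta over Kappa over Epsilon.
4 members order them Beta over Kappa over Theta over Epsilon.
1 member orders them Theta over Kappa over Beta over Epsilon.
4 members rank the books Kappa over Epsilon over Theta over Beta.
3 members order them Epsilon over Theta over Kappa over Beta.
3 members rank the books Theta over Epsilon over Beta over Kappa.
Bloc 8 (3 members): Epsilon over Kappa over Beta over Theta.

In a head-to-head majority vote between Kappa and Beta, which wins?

Ballots ranking Kappa above Beta: 1 + 4 + 3 + 3 = 11.
Ballots ranking Beta above Kappa: 23 − 11 = 12.
Beta wins the head-to-head 12–11.

Beta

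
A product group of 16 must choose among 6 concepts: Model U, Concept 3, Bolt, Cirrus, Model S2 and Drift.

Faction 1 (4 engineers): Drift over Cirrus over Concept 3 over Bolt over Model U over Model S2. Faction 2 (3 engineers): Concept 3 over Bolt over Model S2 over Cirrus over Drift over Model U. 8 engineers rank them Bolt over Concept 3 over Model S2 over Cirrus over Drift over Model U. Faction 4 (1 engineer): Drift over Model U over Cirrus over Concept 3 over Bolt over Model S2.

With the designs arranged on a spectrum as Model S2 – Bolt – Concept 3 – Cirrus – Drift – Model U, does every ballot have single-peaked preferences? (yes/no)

Axis positions: Model S2=1, Bolt=2, Concept 3=3, Cirrus=4, Drift=5, Model U=6.
Faction 1 (peak Drift at position 5): ranking walks positions 5-4-3-2-6-1, expanding outward from the peak — single-peaked.
Faction 2 (peak Concept 3 at position 3): ranking walks positions 3-2-1-4-5-6, expanding outward from the peak — single-peaked.
Faction 3 (peak Bolt at position 2): ranking walks positions 2-3-1-4-5-6, expanding outward from the peak — single-peaked.
Faction 4 (peak Drift at position 5): ranking walks positions 5-6-4-3-2-1, expanding outward from the peak — single-peaked.
Every ranking is single-peaked on this axis.

yes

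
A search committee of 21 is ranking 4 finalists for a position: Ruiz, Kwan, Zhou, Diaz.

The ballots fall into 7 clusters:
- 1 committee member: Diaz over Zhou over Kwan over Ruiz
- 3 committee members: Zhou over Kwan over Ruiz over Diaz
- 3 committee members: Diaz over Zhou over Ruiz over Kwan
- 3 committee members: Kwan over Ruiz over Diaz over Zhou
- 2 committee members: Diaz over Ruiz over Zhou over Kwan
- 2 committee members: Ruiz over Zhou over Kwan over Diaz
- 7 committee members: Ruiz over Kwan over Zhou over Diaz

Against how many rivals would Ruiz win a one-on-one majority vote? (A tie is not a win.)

Ruiz against each rival (21 committee members):
Ruiz vs Kwan: Ruiz, 14–7.
Ruiz vs Zhou: Ruiz, 14–7.
Ruiz vs Diaz: Ruiz, 15–6.
Ruiz beats Kwan, Zhou, Diaz — 3 pairwise wins.

3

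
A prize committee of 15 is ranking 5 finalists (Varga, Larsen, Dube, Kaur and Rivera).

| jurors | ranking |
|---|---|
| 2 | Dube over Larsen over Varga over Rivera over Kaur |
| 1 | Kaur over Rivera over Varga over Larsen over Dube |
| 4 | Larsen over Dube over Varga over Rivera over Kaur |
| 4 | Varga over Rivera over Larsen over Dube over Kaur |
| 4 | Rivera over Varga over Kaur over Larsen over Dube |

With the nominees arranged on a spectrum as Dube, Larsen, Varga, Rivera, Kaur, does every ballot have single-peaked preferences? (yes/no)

yes

Axis positions: Dube=1, Larsen=2, Varga=3, Rivera=4, Kaur=5.
Faction 1 (peak Dube at position 1): ranking walks positions 1-2-3-4-5, expanding outward from the peak — single-peaked.
Faction 2 (peak Kaur at position 5): ranking walks positions 5-4-3-2-1, expanding outward from the peak — single-peaked.
Faction 3 (peak Larsen at position 2): ranking walks positions 2-1-3-4-5, expanding outward from the peak — single-peaked.
Faction 4 (peak Varga at position 3): ranking walks positions 3-4-2-1-5, expanding outward from the peak — single-peaked.
Faction 5 (peak Rivera at position 4): ranking walks positions 4-3-5-2-1, expanding outward from the peak — single-peaked.
Every ranking is single-peaked on this axis.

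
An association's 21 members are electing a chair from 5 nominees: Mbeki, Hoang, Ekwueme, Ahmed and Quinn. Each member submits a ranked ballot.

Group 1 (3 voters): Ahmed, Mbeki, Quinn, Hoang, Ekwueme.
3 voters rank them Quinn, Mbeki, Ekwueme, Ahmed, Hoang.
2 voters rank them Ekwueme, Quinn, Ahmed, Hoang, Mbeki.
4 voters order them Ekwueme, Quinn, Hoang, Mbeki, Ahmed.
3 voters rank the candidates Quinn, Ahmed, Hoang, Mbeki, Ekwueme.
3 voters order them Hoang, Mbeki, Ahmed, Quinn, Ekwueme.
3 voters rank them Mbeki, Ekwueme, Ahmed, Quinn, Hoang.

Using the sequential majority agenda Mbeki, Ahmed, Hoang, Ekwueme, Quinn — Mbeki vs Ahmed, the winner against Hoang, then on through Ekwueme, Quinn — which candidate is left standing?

Round 1: Mbeki vs Ahmed — 13–8, Mbeki advances.
Round 2: Mbeki vs Hoang — 9–12, Hoang advances.
Round 3: Hoang vs Ekwueme — 9–12, Ekwueme advances.
Round 4: Ekwueme vs Quinn — 9–12, Quinn advances.
The agenda winner is Quinn.

Quinn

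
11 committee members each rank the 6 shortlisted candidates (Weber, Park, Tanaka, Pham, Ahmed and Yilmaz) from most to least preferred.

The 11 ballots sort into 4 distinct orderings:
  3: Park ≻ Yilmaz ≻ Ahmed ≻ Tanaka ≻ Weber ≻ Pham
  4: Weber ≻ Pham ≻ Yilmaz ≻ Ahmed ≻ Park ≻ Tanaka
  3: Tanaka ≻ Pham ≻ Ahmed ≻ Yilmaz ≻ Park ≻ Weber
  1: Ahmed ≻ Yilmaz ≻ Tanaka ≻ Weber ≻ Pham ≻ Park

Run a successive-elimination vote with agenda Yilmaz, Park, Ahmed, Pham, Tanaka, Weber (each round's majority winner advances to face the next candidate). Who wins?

Tanaka

Round 1: Yilmaz vs Park — 8–3, Yilmaz advances.
Round 2: Yilmaz vs Ahmed — 7–4, Yilmaz advances.
Round 3: Yilmaz vs Pham — 4–7, Pham advances.
Round 4: Pham vs Tanaka — 4–7, Tanaka advances.
Round 5: Tanaka vs Weber — 7–4, Tanaka advances.
Tanaka survives the agenda.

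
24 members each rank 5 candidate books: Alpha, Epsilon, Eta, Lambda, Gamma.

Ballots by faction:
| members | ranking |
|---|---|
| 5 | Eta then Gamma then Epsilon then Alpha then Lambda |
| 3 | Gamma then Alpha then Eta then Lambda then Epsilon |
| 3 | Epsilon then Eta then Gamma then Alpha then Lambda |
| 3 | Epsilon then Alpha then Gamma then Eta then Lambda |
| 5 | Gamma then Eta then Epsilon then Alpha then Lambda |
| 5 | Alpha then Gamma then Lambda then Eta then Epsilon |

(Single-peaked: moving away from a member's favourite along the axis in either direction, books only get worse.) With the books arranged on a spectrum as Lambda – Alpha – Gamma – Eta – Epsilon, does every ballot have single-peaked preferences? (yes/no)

Axis positions: Lambda=1, Alpha=2, Gamma=3, Eta=4, Epsilon=5.
Faction 1 (peak Eta at position 4): ranking walks positions 4-3-5-2-1, expanding outward from the peak — single-peaked.
Faction 2 (peak Gamma at position 3): ranking walks positions 3-2-4-1-5, expanding outward from the peak — single-peaked.
Faction 3 (peak Epsilon at position 5): ranking walks positions 5-4-3-2-1, expanding outward from the peak — single-peaked.
Faction 4: ranking walks positions 5-2-3-4-1; Alpha is ranked above Eta even though Eta lies between Alpha and the peak Epsilon on the axis — preferences dip and rise again. Not single-peaked.
Faction 5 (peak Gamma at position 3): ranking walks positions 3-4-5-2-1, expanding outward from the peak — single-peaked.
Faction 6 (peak Alpha at position 2): ranking walks positions 2-3-1-4-5, expanding outward from the peak — single-peaked.
Faction 4 violates single-peakedness, so the profile is not single-peaked on this axis.

no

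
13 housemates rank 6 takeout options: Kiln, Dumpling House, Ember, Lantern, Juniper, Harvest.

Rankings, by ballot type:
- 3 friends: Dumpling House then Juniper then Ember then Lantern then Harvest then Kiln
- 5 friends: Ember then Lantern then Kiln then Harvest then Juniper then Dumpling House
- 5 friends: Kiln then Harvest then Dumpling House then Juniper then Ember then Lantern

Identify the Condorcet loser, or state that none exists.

Head-to-head results (13 friends):
Kiln vs Dumpling House: 5+5 = 10 for Kiln, 3 for Dumpling House — Kiln by 10–3.
Kiln vs Ember: 5 for Kiln, 8 for Ember — Ember by 8–5.
Kiln vs Lantern: Kiln is ranked higher on 5 ballots, Lantern on 8. Lantern wins 8–5.
Kiln vs Juniper: Kiln, 10–3.
Kiln vs Harvest: 10 to 3, Kiln.
Dumpling House vs Ember: Dumpling House wins 8–5.
Dumpling House vs Lantern: Dumpling House is ranked higher on 3+5 = 8 ballots, Lantern on 5. Dumpling House wins 8–5.
Dumpling House vs Juniper: Dumpling House, 8–5.
Dumpling House vs Harvest: Harvest, 10–3.
Ember–Lantern: Ember 13–0.
Ember vs Juniper: Juniper, 8–5.
Ember vs Harvest: Ember preferred on 3+5 = 8 ballots; Ember wins 8–5.
Lantern–Juniper: Juniper 8–5.
Lantern vs Harvest: Lantern is ranked higher on 3+5 = 8 ballots, Harvest on 5. Lantern wins 8–5.
Juniper vs Harvest: Juniper preferred on 3 ballots; Harvest wins 10–3.
Every restaurant wins at least one matchup (Kiln beats Dumpling House; Dumpling House beats Ember; Ember beats Kiln; Lantern beats Kiln; Juniper beats Ember; Harvest beats Dumpling House), so there is no Condorcet loser.

none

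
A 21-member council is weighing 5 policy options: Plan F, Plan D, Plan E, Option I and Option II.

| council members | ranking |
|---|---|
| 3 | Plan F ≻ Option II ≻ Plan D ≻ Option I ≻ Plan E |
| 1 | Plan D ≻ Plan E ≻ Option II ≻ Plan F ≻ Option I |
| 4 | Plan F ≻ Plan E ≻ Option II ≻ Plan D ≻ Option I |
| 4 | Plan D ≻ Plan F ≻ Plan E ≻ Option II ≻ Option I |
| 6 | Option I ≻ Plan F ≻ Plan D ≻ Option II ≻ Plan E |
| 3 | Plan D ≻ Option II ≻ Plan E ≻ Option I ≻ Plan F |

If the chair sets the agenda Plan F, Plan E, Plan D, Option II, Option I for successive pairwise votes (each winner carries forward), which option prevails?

Plan F

Round 1: Plan F vs Plan E — 17–4, Plan F advances.
Round 2: Plan F vs Plan D — 13–8, Plan F advances.
Round 3: Plan F vs Option II — 17–4, Plan F advances.
Round 4: Plan F vs Option I — 12–9, Plan F advances.
Plan F survives the agenda.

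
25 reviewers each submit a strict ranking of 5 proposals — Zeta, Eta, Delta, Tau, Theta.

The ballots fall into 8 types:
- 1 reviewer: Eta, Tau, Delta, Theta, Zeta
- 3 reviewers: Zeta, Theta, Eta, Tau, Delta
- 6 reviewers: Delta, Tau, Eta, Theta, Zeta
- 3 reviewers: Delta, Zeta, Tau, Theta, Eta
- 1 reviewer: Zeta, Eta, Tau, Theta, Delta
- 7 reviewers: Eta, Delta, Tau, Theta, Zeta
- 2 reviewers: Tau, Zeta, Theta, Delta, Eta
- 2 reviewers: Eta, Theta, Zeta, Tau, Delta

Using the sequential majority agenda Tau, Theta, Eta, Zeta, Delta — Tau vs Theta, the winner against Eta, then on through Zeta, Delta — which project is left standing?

Round 1: Tau vs Theta — 20–5, Tau advances.
Round 2: Tau vs Eta — 11–14, Eta advances.
Round 3: Eta vs Zeta — 16–9, Eta advances.
Round 4: Eta vs Delta — 14–11, Eta advances.
Eta survives the agenda.

Eta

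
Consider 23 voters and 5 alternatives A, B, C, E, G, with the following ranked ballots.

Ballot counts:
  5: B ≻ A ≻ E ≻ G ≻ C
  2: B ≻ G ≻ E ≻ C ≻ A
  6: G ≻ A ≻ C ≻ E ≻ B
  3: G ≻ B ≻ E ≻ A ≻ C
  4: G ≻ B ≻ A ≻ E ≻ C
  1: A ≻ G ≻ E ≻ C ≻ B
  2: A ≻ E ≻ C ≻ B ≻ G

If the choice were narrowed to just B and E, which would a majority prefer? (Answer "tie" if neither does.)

B

Ballots ranking B above E: 5 + 2 + 3 + 4 = 14.
Ballots ranking E above B: 23 − 14 = 9.
B wins the head-to-head 14–9.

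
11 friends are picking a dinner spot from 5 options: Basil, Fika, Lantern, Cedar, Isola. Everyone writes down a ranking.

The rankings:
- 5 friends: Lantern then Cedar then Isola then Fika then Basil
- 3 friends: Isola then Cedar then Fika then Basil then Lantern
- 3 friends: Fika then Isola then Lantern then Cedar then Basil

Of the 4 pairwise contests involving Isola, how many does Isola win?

Isola against each rival (11 friends):
Isola vs Basil: Isola wins 11–0.
Isola–Fika: Isola 8–3.
Isola–Lantern: Isola 6–5.
Isola vs Cedar: Isola wins 6–5.
Isola beats Basil, Fika, Lantern, Cedar — 4 pairwise wins.

4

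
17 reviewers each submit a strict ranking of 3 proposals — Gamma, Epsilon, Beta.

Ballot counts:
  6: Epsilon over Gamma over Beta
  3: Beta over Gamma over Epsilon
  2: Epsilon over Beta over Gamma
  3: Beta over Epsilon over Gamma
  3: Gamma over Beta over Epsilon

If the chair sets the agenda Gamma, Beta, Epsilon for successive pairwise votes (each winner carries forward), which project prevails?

Epsilon

Round 1: Gamma vs Beta — 9–8, Gamma advances.
Round 2: Gamma vs Epsilon — 6–11, Epsilon advances.
Epsilon survives the agenda.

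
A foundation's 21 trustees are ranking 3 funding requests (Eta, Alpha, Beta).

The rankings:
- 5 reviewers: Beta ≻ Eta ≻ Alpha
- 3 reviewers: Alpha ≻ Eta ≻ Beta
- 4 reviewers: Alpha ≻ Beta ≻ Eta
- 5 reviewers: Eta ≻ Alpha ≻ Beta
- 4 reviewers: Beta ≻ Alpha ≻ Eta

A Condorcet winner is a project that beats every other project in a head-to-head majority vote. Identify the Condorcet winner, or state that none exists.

Check each pair by majority over 21 ballots:
Eta vs Alpha: Alpha wins 11–10.
Eta vs Beta: Eta is ranked higher on 3+5 = 8 ballots, Beta on 13. Beta wins 13–8.
Alpha–Beta: Alpha 12–9.
Alpha defeats every rival head-to-head and is the Condorcet winner.

Alpha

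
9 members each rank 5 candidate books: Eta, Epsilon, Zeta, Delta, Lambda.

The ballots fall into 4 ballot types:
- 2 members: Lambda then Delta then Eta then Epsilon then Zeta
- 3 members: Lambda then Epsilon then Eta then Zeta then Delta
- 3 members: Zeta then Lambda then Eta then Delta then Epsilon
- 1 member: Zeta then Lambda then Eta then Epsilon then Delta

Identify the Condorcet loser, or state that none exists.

none

Head-to-head results (9 members):
Eta vs Epsilon: Eta wins 6–3.
Eta vs Zeta: Eta, 5–4.
Eta–Delta: Eta 7–2.
Eta vs Lambda: 0 for Eta, 9 for Lambda — Lambda by 9–0.
Epsilon vs Zeta: 2+3 = 5 for Epsilon, 4 for Zeta — Epsilon by 5–4.
Epsilon vs Delta: Epsilon preferred on 3+1 = 4 ballots; Delta wins 5–4.
Epsilon vs Lambda: Epsilon preferred on 0 ballots; Lambda wins 9–0.
Zeta vs Delta: Zeta wins 7–2.
Zeta vs Lambda: Zeta is ranked higher on 3+1 = 4 ballots, Lambda on 5. Lambda wins 5–4.
Delta vs Lambda: Delta is ranked higher on 0 ballots, Lambda on 9. Lambda wins 9–0.
No book is winless: Eta beats Epsilon; Epsilon beats Zeta; Zeta beats Delta; Delta beats Epsilon; Lambda beats Eta. There is no Condorcet loser.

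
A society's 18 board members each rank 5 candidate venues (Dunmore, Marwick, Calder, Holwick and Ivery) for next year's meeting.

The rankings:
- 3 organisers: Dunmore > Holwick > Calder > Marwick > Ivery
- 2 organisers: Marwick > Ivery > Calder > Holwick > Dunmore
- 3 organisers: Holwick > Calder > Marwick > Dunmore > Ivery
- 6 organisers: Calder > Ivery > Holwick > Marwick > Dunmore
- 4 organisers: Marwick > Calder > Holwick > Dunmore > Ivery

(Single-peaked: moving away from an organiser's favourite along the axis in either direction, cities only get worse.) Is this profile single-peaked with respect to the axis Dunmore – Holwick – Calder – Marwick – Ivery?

Axis positions: Dunmore=1, Holwick=2, Calder=3, Marwick=4, Ivery=5.
Bloc 1 (peak Dunmore at position 1): ranking walks positions 1-2-3-4-5, expanding outward from the peak — single-peaked.
Bloc 2 (peak Marwick at position 4): ranking walks positions 4-5-3-2-1, expanding outward from the peak — single-peaked.
Bloc 3 (peak Holwick at position 2): ranking walks positions 2-3-4-1-5, expanding outward from the peak — single-peaked.
Bloc 4: ranking walks positions 3-5-2-4-1; Ivery is ranked above Marwick even though Marwick lies between Ivery and the peak Calder on the axis — preferences dip and rise again. Not single-peaked.
Bloc 5 (peak Marwick at position 4): ranking walks positions 4-3-2-1-5, expanding outward from the peak — single-peaked.
Bloc 4 violates single-peakedness, so the profile is not single-peaked on this axis.

no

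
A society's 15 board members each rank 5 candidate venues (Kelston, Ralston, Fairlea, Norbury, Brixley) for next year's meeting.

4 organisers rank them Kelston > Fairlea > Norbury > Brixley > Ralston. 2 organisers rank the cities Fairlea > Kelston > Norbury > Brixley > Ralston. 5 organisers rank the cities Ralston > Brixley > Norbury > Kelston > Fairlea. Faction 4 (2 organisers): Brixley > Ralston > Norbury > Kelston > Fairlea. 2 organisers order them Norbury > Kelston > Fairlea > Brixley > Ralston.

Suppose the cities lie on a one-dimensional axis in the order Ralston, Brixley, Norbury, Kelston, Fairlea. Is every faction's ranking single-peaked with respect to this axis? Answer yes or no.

Axis positions: Ralston=1, Brixley=2, Norbury=3, Kelston=4, Fairlea=5.
Faction 1 (peak Kelston at position 4): ranking walks positions 4-5-3-2-1, expanding outward from the peak — single-peaked.
Faction 2 (peak Fairlea at position 5): ranking walks positions 5-4-3-2-1, expanding outward from the peak — single-peaked.
Faction 3 (peak Ralston at position 1): ranking walks positions 1-2-3-4-5, expanding outward from the peak — single-peaked.
Faction 4 (peak Brixley at position 2): ranking walks positions 2-1-3-4-5, expanding outward from the peak — single-peaked.
Faction 5 (peak Norbury at position 3): ranking walks positions 3-4-5-2-1, expanding outward from the peak — single-peaked.
Every ranking is single-peaked on this axis.

yes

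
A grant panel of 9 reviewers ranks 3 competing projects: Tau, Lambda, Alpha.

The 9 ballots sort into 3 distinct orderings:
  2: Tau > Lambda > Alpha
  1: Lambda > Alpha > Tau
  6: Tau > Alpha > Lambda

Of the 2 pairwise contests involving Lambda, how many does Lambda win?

0

Lambda against each rival (9 reviewers):
Lambda vs Tau: 1 for Lambda, 8 for Tau — Tau by 8–1.
Lambda–Alpha: Alpha 6–3.
Lambda beats no one; loses to Tau, Alpha — 0 pairwise wins.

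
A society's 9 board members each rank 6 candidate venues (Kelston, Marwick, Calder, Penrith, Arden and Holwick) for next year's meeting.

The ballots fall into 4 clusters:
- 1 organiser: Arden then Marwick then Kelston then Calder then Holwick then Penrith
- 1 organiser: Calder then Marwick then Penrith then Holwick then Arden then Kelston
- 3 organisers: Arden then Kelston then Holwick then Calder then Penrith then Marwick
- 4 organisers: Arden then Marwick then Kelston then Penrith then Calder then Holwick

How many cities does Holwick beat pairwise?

0

Holwick against each rival (9 organisers):
Holwick–Kelston: Kelston 8–1.
Holwick–Marwick: Marwick 6–3.
Holwick vs Calder: Holwick is ranked higher on 3 ballots, Calder on 6. Calder wins 6–3.
Holwick vs Penrith: Holwick is ranked higher on 1+3 = 4 ballots, Penrith on 5. Penrith wins 5–4.
Holwick vs Arden: 1 for Holwick, 8 for Arden — Arden by 8–1.
Holwick beats no one; loses to Kelston, Marwick, Calder, Penrith, Arden — 0 pairwise wins.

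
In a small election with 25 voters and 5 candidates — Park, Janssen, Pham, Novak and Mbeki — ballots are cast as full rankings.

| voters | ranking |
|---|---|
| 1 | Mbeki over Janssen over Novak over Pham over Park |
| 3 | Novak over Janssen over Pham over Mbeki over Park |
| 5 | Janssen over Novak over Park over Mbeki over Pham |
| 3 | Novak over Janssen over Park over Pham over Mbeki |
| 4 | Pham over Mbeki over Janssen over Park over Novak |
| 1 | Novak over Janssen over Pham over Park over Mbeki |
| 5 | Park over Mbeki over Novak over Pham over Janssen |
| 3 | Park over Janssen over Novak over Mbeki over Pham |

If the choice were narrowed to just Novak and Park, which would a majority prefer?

Ballots ranking Novak above Park: 1 + 3 + 5 + 3 + 1 = 13.
Ballots ranking Park above Novak: 25 − 13 = 12.
Novak wins the head-to-head 13–12.

Novak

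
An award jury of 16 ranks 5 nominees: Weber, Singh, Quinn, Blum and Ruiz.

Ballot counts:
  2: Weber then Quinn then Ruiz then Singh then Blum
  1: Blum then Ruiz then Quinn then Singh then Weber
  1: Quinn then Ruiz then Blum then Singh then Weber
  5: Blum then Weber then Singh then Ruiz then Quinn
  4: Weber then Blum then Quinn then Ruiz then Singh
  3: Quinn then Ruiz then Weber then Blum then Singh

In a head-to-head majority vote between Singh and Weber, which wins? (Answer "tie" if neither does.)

Weber

Ballots ranking Singh above Weber: 1 + 1 = 2.
Ballots ranking Weber above Singh: 16 − 2 = 14.
Weber wins the head-to-head 14–2.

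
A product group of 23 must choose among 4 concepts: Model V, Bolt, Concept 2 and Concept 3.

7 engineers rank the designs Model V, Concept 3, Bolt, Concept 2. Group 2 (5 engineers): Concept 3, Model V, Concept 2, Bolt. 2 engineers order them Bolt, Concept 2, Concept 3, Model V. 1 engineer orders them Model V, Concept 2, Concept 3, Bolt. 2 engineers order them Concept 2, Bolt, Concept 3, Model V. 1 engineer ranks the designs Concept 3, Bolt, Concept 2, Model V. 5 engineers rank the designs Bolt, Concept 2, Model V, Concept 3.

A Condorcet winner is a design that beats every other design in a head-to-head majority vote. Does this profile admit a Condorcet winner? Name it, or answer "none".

Head-to-head results (23 engineers):
Model V–Bolt: Model V 13–10.
Model V–Concept 2: Model V 13–10.
Model V–Concept 3: Model V 13–10.
Bolt–Concept 2: Bolt 15–8.
Bolt vs Concept 3: Concept 3, 14–9.
Concept 2 vs Concept 3: Concept 3 wins 13–10.
Model V beats each of Bolt, Concept 2, Concept 3 — Model V is the Condorcet winner.

Model V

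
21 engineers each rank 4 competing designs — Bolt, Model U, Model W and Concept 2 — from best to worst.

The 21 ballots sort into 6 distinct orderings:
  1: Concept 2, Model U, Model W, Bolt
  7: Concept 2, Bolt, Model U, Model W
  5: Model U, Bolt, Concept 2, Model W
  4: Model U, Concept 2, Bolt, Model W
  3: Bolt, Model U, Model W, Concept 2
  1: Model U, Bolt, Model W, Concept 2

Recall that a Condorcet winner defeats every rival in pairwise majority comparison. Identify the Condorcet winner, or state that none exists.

Head-to-head results (21 engineers):
Bolt–Model U: Model U 11–10.
Bolt–Model W: Bolt 20–1.
Bolt vs Concept 2: Concept 2, 12–9.
Model U–Model W: Model U 21–0.
Model U vs Concept 2: Model U, 13–8.
Model W vs Concept 2: Concept 2, 17–4.
Model U wins every pairwise contest, so Model U is the Condorcet winner.

Model U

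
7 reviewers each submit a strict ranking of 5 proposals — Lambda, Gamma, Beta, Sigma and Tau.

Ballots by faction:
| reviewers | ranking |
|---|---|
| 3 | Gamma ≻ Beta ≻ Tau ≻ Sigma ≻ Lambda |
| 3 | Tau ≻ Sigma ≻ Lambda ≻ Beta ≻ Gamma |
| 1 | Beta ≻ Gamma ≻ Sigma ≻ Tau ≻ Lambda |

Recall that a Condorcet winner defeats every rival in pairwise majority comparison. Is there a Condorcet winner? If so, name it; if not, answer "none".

Beta

Head-to-head results (7 reviewers):
Lambda vs Gamma: 3 for Lambda, 4 for Gamma — Gamma by 4–3.
Lambda vs Beta: 3 to 4, Beta.
Lambda vs Sigma: Lambda preferred on 0 ballots; Sigma wins 7–0.
Lambda vs Tau: Lambda is ranked higher on 0 ballots, Tau on 7. Tau wins 7–0.
Gamma vs Beta: 3 to 4, Beta.
Gamma vs Sigma: 3+1 = 4 for Gamma, 3 for Sigma — Gamma by 4–3.
Gamma vs Tau: Gamma preferred on 3+1 = 4 ballots; Gamma wins 4–3.
Beta vs Sigma: Beta is ranked higher on 3+1 = 4 ballots, Sigma on 3. Beta wins 4–3.
Beta vs Tau: 3+1 = 4 for Beta, 3 for Tau — Beta by 4–3.
Sigma vs Tau: 1 for Sigma, 6 for Tau — Tau by 6–1.
Beta beats each of Lambda, Gamma, Sigma, Tau — Beta is the Condorcet winner.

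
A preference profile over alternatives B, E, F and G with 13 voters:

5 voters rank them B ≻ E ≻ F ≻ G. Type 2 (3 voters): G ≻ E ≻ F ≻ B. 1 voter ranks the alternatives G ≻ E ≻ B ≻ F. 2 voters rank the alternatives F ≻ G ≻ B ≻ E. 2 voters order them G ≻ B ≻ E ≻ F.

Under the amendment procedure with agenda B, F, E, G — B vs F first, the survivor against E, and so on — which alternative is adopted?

G

Round 1: B vs F — 8–5, B advances.
Round 2: B vs E — 9–4, B advances.
Round 3: B vs G — 5–8, G advances.
The agenda winner is G.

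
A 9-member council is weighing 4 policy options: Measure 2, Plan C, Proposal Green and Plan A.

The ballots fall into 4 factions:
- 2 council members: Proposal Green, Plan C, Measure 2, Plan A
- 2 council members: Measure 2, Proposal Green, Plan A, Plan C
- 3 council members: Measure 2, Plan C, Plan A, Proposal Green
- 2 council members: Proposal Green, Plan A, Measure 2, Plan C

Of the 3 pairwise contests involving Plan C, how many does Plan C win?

1

Plan C against each rival (9 council members):
Plan C–Measure 2: Measure 2 7–2.
Plan C vs Proposal Green: Proposal Green, 6–3.
Plan C vs Plan A: Plan C preferred on 2+3 = 5 ballots; Plan C wins 5–4.
Plan C beats Plan A; loses to Measure 2, Proposal Green — 1 pairwise win.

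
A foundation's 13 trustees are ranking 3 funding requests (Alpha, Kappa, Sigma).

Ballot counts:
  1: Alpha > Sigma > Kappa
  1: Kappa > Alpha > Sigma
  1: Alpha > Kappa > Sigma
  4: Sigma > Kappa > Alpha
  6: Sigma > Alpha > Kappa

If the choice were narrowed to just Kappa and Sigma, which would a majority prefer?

Sigma

Ballots ranking Kappa above Sigma: 1 + 1 = 2.
Ballots ranking Sigma above Kappa: 13 − 2 = 11.
Sigma wins the head-to-head 11–2.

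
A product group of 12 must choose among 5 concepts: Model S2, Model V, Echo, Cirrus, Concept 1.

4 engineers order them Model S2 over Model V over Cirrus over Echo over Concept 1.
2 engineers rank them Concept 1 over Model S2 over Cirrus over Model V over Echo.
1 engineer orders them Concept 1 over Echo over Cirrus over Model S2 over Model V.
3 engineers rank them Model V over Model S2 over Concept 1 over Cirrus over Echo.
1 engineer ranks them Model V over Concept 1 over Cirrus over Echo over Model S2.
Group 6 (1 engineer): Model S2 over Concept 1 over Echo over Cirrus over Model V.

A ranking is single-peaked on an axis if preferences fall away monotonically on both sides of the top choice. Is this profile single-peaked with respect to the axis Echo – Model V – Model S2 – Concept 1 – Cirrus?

no

Axis positions: Echo=1, Model V=2, Model S2=3, Concept 1=4, Cirrus=5.
Group 1: ranking walks positions 3-2-5-1-4; Cirrus is ranked above Concept 1 even though Concept 1 lies between Cirrus and the peak Model S2 on the axis — preferences dip and rise again. Not single-peaked.
Group 2 (peak Concept 1 at position 4): ranking walks positions 4-3-5-2-1, expanding outward from the peak — single-peaked.
Group 3: ranking walks positions 4-1-5-3-2; Echo is ranked above Model S2 even though Model S2 lies between Echo and the peak Concept 1 on the axis — preferences dip and rise again. Not single-peaked.
Group 4 (peak Model V at position 2): ranking walks positions 2-3-4-5-1, expanding outward from the peak — single-peaked.
Group 5: ranking walks positions 2-4-5-1-3; Concept 1 is ranked above Model S2 even though Model S2 lies between Concept 1 and the peak Model V on the axis — preferences dip and rise again. Not single-peaked.
Group 6: ranking walks positions 3-4-1-5-2; Echo is ranked above Model V even though Model V lies between Echo and the peak Model S2 on the axis — preferences dip and rise again. Not single-peaked.
Group 1 violates single-peakedness, so the profile is not single-peaked on this axis.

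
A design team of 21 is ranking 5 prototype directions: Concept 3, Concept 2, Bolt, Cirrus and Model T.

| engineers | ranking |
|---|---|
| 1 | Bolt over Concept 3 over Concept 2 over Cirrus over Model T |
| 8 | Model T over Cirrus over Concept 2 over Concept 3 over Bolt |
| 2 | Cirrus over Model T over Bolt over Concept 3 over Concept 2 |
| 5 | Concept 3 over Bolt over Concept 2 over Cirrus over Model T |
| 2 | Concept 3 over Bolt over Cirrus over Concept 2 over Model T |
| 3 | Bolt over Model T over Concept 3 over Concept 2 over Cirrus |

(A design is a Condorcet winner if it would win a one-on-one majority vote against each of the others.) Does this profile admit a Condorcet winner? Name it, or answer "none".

Pairwise majorities:
Concept 3 vs Concept 2: 1+2+5+2+3 = 13 for Concept 3, 8 for Concept 2 — Concept 3 by 13–8.
Concept 3 vs Bolt: Concept 3 is ranked higher on 8+5+2 = 15 ballots, Bolt on 6. Concept 3 wins 15–6.
Concept 3 vs Cirrus: 11 to 10, Concept 3.
Concept 3 vs Model T: Concept 3 is ranked higher on 1+5+2 = 8 ballots, Model T on 13. Model T wins 13–8.
Concept 2 vs Bolt: 8 to 13, Bolt.
Concept 2 vs Cirrus: 9 to 12, Cirrus.
Concept 2 vs Model T: 1+5+2 = 8 for Concept 2, 13 for Model T — Model T by 13–8.
Bolt vs Cirrus: Bolt is ranked higher on 1+5+2+3 = 11 ballots, Cirrus on 10. Bolt wins 11–10.
Bolt vs Model T: 1+5+2+3 = 11 for Bolt, 10 for Model T — Bolt by 11–10.
Cirrus vs Model T: Cirrus is ranked higher on 1+2+5+2 = 10 ballots, Model T on 11. Model T wins 11–10.
Each design drops at least one matchup (Concept 3 loses to Model T; Concept 2 loses to Concept 3; Bolt loses to Concept 3; Cirrus loses to Concept 3; Model T loses to Bolt); the cycle Concept 3 > Bolt > Model T > Concept 3 rules out a Condorcet winner.

none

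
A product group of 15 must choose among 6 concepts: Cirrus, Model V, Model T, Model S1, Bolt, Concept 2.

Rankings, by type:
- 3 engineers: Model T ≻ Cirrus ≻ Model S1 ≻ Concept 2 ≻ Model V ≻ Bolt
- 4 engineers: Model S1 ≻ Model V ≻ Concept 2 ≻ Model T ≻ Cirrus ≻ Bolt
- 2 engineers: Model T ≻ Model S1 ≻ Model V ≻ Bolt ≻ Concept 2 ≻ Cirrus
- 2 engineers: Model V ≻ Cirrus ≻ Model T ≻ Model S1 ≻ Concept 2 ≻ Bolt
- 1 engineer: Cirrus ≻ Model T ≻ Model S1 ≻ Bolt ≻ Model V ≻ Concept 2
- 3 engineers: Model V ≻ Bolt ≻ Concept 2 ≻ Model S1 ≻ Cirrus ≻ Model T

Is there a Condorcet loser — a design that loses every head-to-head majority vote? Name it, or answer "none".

Head-to-head results (15 engineers):
Cirrus vs Model V: Model V wins 11–4.
Cirrus–Model T: Model T 9–6.
Cirrus vs Model S1: Model S1, 9–6.
Cirrus vs Bolt: Cirrus, 10–5.
Cirrus vs Concept 2: 6 to 9, Concept 2.
Model V vs Model T: Model V is ranked higher on 4+2+3 = 9 ballots, Model T on 6. Model V wins 9–6.
Model V vs Model S1: Model V preferred on 2+3 = 5 ballots; Model S1 wins 10–5.
Model V vs Bolt: Model V, 14–1.
Model V–Concept 2: Model V 12–3.
Model T–Model S1: Model T 8–7.
Model T vs Bolt: Model T is ranked higher on 3+4+2+2+1 = 12 ballots, Bolt on 3. Model T wins 12–3.
Model T vs Concept 2: 3+2+2+1 = 8 for Model T, 7 for Concept 2 — Model T by 8–7.
Model S1 vs Bolt: 3+4+2+2+1 = 12 for Model S1, 3 for Bolt — Model S1 by 12–3.
Model S1–Concept 2: Model S1 12–3.
Bolt vs Concept 2: 6 to 9, Concept 2.
Bolt loses to every other design — it is the Condorcet loser.

Bolt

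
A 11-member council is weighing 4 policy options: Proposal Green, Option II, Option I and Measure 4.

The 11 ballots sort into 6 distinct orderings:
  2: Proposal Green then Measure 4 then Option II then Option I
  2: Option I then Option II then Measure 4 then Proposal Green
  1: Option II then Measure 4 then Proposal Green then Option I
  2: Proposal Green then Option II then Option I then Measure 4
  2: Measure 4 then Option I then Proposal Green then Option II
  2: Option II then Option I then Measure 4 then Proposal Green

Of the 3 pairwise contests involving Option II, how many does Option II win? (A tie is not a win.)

Option II against each rival (11 council members):
Option II vs Proposal Green: Proposal Green wins 6–5.
Option II–Option I: Option II 7–4.
Option II vs Measure 4: Option II preferred on 2+1+2+2 = 7 ballots; Option II wins 7–4.
Option II beats Option I, Measure 4; loses to Proposal Green — 2 pairwise wins.

2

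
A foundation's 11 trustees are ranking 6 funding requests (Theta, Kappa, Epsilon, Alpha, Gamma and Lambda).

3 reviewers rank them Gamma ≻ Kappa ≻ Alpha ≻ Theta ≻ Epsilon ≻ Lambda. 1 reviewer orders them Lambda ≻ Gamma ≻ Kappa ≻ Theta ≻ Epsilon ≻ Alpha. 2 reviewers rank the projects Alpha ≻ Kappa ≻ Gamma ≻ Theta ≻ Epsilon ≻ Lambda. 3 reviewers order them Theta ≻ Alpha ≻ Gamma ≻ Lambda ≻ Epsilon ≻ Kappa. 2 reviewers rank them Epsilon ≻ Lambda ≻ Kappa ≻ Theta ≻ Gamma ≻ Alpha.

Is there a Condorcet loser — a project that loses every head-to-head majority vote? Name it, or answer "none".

none

Pairwise majorities:
Theta vs Kappa: Theta preferred on 3 ballots; Kappa wins 8–3.
Theta vs Epsilon: Theta, 9–2.
Theta vs Alpha: 1+3+2 = 6 for Theta, 5 for Alpha — Theta by 6–5.
Theta vs Gamma: 5 to 6, Gamma.
Theta vs Lambda: Theta wins 8–3.
Kappa vs Epsilon: Kappa is ranked higher on 3+1+2 = 6 ballots, Epsilon on 5. Kappa wins 6–5.
Kappa vs Alpha: Kappa is ranked higher on 3+1+2 = 6 ballots, Alpha on 5. Kappa wins 6–5.
Kappa vs Gamma: Gamma wins 7–4.
Kappa vs Lambda: Lambda wins 6–5.
Epsilon vs Alpha: 1+2 = 3 for Epsilon, 8 for Alpha — Alpha by 8–3.
Epsilon vs Gamma: 2 to 9, Gamma.
Epsilon vs Lambda: 3+2+2 = 7 for Epsilon, 4 for Lambda — Epsilon by 7–4.
Alpha vs Gamma: 2+3 = 5 for Alpha, 6 for Gamma — Gamma by 6–5.
Alpha vs Lambda: Alpha wins 8–3.
Gamma vs Lambda: Gamma is ranked higher on 3+2+3 = 8 ballots, Lambda on 3. Gamma wins 8–3.
Each project has at least one pairwise win (Theta beats Epsilon; Kappa beats Theta; Epsilon beats Lambda; Alpha beats Epsilon; Gamma beats Theta; Lambda beats Kappa) — no Condorcet loser.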